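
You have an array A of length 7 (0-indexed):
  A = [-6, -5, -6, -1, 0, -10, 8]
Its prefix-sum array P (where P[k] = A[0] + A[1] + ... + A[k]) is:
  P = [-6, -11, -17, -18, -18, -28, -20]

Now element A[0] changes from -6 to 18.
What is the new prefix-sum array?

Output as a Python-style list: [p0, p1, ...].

Change: A[0] -6 -> 18, delta = 24
P[k] for k < 0: unchanged (A[0] not included)
P[k] for k >= 0: shift by delta = 24
  P[0] = -6 + 24 = 18
  P[1] = -11 + 24 = 13
  P[2] = -17 + 24 = 7
  P[3] = -18 + 24 = 6
  P[4] = -18 + 24 = 6
  P[5] = -28 + 24 = -4
  P[6] = -20 + 24 = 4

Answer: [18, 13, 7, 6, 6, -4, 4]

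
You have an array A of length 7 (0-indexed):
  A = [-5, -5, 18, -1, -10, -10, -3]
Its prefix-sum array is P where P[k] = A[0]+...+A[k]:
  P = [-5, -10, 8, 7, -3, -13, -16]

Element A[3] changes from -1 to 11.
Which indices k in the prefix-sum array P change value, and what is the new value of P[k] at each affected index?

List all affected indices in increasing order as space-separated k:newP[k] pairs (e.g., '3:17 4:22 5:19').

P[k] = A[0] + ... + A[k]
P[k] includes A[3] iff k >= 3
Affected indices: 3, 4, ..., 6; delta = 12
  P[3]: 7 + 12 = 19
  P[4]: -3 + 12 = 9
  P[5]: -13 + 12 = -1
  P[6]: -16 + 12 = -4

Answer: 3:19 4:9 5:-1 6:-4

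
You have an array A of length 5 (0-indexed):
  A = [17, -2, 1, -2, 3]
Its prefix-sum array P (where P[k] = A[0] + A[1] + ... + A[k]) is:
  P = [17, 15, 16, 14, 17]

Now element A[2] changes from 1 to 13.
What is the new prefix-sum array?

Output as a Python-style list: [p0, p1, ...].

Change: A[2] 1 -> 13, delta = 12
P[k] for k < 2: unchanged (A[2] not included)
P[k] for k >= 2: shift by delta = 12
  P[0] = 17 + 0 = 17
  P[1] = 15 + 0 = 15
  P[2] = 16 + 12 = 28
  P[3] = 14 + 12 = 26
  P[4] = 17 + 12 = 29

Answer: [17, 15, 28, 26, 29]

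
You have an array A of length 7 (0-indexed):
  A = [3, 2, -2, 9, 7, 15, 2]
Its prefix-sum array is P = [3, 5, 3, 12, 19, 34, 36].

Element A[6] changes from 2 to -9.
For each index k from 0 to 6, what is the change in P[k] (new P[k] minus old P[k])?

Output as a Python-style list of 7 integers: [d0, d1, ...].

Element change: A[6] 2 -> -9, delta = -11
For k < 6: P[k] unchanged, delta_P[k] = 0
For k >= 6: P[k] shifts by exactly -11
Delta array: [0, 0, 0, 0, 0, 0, -11]

Answer: [0, 0, 0, 0, 0, 0, -11]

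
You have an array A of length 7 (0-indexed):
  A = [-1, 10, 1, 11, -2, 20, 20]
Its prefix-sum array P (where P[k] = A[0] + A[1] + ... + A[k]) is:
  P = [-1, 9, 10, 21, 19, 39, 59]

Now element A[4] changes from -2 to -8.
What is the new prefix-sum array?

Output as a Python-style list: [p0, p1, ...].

Change: A[4] -2 -> -8, delta = -6
P[k] for k < 4: unchanged (A[4] not included)
P[k] for k >= 4: shift by delta = -6
  P[0] = -1 + 0 = -1
  P[1] = 9 + 0 = 9
  P[2] = 10 + 0 = 10
  P[3] = 21 + 0 = 21
  P[4] = 19 + -6 = 13
  P[5] = 39 + -6 = 33
  P[6] = 59 + -6 = 53

Answer: [-1, 9, 10, 21, 13, 33, 53]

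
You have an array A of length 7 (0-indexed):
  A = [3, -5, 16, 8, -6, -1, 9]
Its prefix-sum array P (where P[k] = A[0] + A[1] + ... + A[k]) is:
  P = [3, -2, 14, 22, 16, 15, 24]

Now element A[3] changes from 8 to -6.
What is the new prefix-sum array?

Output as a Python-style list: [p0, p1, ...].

Answer: [3, -2, 14, 8, 2, 1, 10]

Derivation:
Change: A[3] 8 -> -6, delta = -14
P[k] for k < 3: unchanged (A[3] not included)
P[k] for k >= 3: shift by delta = -14
  P[0] = 3 + 0 = 3
  P[1] = -2 + 0 = -2
  P[2] = 14 + 0 = 14
  P[3] = 22 + -14 = 8
  P[4] = 16 + -14 = 2
  P[5] = 15 + -14 = 1
  P[6] = 24 + -14 = 10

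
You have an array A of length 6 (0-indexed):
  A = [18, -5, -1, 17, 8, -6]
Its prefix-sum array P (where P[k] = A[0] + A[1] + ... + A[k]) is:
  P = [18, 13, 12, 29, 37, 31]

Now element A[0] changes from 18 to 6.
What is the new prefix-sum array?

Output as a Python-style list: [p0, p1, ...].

Answer: [6, 1, 0, 17, 25, 19]

Derivation:
Change: A[0] 18 -> 6, delta = -12
P[k] for k < 0: unchanged (A[0] not included)
P[k] for k >= 0: shift by delta = -12
  P[0] = 18 + -12 = 6
  P[1] = 13 + -12 = 1
  P[2] = 12 + -12 = 0
  P[3] = 29 + -12 = 17
  P[4] = 37 + -12 = 25
  P[5] = 31 + -12 = 19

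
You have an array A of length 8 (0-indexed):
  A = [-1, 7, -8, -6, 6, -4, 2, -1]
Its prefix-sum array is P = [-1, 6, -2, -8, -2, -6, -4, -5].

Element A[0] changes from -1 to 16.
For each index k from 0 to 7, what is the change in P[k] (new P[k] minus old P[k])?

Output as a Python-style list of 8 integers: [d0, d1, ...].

Answer: [17, 17, 17, 17, 17, 17, 17, 17]

Derivation:
Element change: A[0] -1 -> 16, delta = 17
For k < 0: P[k] unchanged, delta_P[k] = 0
For k >= 0: P[k] shifts by exactly 17
Delta array: [17, 17, 17, 17, 17, 17, 17, 17]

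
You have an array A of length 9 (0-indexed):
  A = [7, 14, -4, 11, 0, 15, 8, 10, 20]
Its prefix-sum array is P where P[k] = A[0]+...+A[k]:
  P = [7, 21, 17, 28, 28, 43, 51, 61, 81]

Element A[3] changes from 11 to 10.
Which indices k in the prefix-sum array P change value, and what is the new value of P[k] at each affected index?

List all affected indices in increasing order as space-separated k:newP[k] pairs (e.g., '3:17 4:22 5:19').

P[k] = A[0] + ... + A[k]
P[k] includes A[3] iff k >= 3
Affected indices: 3, 4, ..., 8; delta = -1
  P[3]: 28 + -1 = 27
  P[4]: 28 + -1 = 27
  P[5]: 43 + -1 = 42
  P[6]: 51 + -1 = 50
  P[7]: 61 + -1 = 60
  P[8]: 81 + -1 = 80

Answer: 3:27 4:27 5:42 6:50 7:60 8:80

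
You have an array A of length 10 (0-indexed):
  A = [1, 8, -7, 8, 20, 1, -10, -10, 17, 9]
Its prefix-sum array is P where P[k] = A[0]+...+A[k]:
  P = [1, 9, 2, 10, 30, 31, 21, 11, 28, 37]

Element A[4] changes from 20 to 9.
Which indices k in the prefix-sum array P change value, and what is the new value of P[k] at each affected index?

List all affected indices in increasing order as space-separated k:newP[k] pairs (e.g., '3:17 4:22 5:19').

P[k] = A[0] + ... + A[k]
P[k] includes A[4] iff k >= 4
Affected indices: 4, 5, ..., 9; delta = -11
  P[4]: 30 + -11 = 19
  P[5]: 31 + -11 = 20
  P[6]: 21 + -11 = 10
  P[7]: 11 + -11 = 0
  P[8]: 28 + -11 = 17
  P[9]: 37 + -11 = 26

Answer: 4:19 5:20 6:10 7:0 8:17 9:26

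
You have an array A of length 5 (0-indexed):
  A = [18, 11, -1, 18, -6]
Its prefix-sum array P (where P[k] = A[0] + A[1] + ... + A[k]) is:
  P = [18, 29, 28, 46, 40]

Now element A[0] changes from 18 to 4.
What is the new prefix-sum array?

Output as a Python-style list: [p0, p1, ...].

Change: A[0] 18 -> 4, delta = -14
P[k] for k < 0: unchanged (A[0] not included)
P[k] for k >= 0: shift by delta = -14
  P[0] = 18 + -14 = 4
  P[1] = 29 + -14 = 15
  P[2] = 28 + -14 = 14
  P[3] = 46 + -14 = 32
  P[4] = 40 + -14 = 26

Answer: [4, 15, 14, 32, 26]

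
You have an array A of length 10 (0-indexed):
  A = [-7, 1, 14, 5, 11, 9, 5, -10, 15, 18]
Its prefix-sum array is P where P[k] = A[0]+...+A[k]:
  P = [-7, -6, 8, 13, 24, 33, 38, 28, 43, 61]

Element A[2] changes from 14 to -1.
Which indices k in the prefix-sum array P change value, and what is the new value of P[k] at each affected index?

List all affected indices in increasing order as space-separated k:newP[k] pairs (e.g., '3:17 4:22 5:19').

Answer: 2:-7 3:-2 4:9 5:18 6:23 7:13 8:28 9:46

Derivation:
P[k] = A[0] + ... + A[k]
P[k] includes A[2] iff k >= 2
Affected indices: 2, 3, ..., 9; delta = -15
  P[2]: 8 + -15 = -7
  P[3]: 13 + -15 = -2
  P[4]: 24 + -15 = 9
  P[5]: 33 + -15 = 18
  P[6]: 38 + -15 = 23
  P[7]: 28 + -15 = 13
  P[8]: 43 + -15 = 28
  P[9]: 61 + -15 = 46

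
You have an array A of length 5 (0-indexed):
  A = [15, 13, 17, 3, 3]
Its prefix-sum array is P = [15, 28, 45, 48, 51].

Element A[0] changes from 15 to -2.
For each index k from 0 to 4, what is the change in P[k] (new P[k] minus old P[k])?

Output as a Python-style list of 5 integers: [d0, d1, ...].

Answer: [-17, -17, -17, -17, -17]

Derivation:
Element change: A[0] 15 -> -2, delta = -17
For k < 0: P[k] unchanged, delta_P[k] = 0
For k >= 0: P[k] shifts by exactly -17
Delta array: [-17, -17, -17, -17, -17]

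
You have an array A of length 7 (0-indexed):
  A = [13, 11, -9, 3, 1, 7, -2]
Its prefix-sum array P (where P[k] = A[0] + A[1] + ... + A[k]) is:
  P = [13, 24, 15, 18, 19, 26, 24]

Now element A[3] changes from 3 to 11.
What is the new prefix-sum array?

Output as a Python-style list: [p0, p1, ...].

Change: A[3] 3 -> 11, delta = 8
P[k] for k < 3: unchanged (A[3] not included)
P[k] for k >= 3: shift by delta = 8
  P[0] = 13 + 0 = 13
  P[1] = 24 + 0 = 24
  P[2] = 15 + 0 = 15
  P[3] = 18 + 8 = 26
  P[4] = 19 + 8 = 27
  P[5] = 26 + 8 = 34
  P[6] = 24 + 8 = 32

Answer: [13, 24, 15, 26, 27, 34, 32]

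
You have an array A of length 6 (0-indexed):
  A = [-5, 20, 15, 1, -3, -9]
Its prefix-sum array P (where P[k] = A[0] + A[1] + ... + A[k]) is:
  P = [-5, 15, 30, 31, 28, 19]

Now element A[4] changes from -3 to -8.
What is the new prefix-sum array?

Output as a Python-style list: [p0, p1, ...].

Answer: [-5, 15, 30, 31, 23, 14]

Derivation:
Change: A[4] -3 -> -8, delta = -5
P[k] for k < 4: unchanged (A[4] not included)
P[k] for k >= 4: shift by delta = -5
  P[0] = -5 + 0 = -5
  P[1] = 15 + 0 = 15
  P[2] = 30 + 0 = 30
  P[3] = 31 + 0 = 31
  P[4] = 28 + -5 = 23
  P[5] = 19 + -5 = 14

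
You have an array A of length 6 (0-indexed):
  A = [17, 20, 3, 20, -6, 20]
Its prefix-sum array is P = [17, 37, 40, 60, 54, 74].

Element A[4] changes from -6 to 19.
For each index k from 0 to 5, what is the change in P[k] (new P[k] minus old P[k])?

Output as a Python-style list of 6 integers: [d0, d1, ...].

Element change: A[4] -6 -> 19, delta = 25
For k < 4: P[k] unchanged, delta_P[k] = 0
For k >= 4: P[k] shifts by exactly 25
Delta array: [0, 0, 0, 0, 25, 25]

Answer: [0, 0, 0, 0, 25, 25]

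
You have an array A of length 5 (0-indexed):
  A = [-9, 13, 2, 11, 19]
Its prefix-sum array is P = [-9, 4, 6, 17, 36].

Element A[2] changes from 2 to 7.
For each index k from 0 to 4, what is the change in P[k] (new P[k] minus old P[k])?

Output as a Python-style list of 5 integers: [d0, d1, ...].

Element change: A[2] 2 -> 7, delta = 5
For k < 2: P[k] unchanged, delta_P[k] = 0
For k >= 2: P[k] shifts by exactly 5
Delta array: [0, 0, 5, 5, 5]

Answer: [0, 0, 5, 5, 5]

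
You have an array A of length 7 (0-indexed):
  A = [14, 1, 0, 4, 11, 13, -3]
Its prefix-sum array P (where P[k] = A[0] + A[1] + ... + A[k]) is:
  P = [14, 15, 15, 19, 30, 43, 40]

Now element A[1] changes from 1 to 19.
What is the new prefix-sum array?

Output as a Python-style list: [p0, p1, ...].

Answer: [14, 33, 33, 37, 48, 61, 58]

Derivation:
Change: A[1] 1 -> 19, delta = 18
P[k] for k < 1: unchanged (A[1] not included)
P[k] for k >= 1: shift by delta = 18
  P[0] = 14 + 0 = 14
  P[1] = 15 + 18 = 33
  P[2] = 15 + 18 = 33
  P[3] = 19 + 18 = 37
  P[4] = 30 + 18 = 48
  P[5] = 43 + 18 = 61
  P[6] = 40 + 18 = 58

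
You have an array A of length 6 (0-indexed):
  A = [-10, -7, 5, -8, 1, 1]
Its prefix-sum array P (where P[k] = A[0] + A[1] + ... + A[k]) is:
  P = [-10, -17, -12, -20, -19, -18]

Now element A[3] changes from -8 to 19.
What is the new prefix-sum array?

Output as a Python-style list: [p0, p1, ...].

Answer: [-10, -17, -12, 7, 8, 9]

Derivation:
Change: A[3] -8 -> 19, delta = 27
P[k] for k < 3: unchanged (A[3] not included)
P[k] for k >= 3: shift by delta = 27
  P[0] = -10 + 0 = -10
  P[1] = -17 + 0 = -17
  P[2] = -12 + 0 = -12
  P[3] = -20 + 27 = 7
  P[4] = -19 + 27 = 8
  P[5] = -18 + 27 = 9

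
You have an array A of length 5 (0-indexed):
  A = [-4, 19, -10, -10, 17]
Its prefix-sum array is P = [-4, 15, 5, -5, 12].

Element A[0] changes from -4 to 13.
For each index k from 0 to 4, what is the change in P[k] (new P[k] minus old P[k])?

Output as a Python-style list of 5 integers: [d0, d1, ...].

Element change: A[0] -4 -> 13, delta = 17
For k < 0: P[k] unchanged, delta_P[k] = 0
For k >= 0: P[k] shifts by exactly 17
Delta array: [17, 17, 17, 17, 17]

Answer: [17, 17, 17, 17, 17]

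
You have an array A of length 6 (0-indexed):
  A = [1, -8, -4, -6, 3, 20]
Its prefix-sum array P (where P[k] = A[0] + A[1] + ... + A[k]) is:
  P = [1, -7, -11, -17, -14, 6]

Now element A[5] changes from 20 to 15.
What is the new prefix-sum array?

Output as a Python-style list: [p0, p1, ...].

Answer: [1, -7, -11, -17, -14, 1]

Derivation:
Change: A[5] 20 -> 15, delta = -5
P[k] for k < 5: unchanged (A[5] not included)
P[k] for k >= 5: shift by delta = -5
  P[0] = 1 + 0 = 1
  P[1] = -7 + 0 = -7
  P[2] = -11 + 0 = -11
  P[3] = -17 + 0 = -17
  P[4] = -14 + 0 = -14
  P[5] = 6 + -5 = 1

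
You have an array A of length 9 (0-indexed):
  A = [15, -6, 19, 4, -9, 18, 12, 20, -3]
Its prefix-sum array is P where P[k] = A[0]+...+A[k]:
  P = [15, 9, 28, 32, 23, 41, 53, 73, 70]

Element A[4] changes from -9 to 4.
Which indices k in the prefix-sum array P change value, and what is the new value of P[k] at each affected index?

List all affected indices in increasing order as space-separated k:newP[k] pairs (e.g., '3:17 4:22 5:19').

P[k] = A[0] + ... + A[k]
P[k] includes A[4] iff k >= 4
Affected indices: 4, 5, ..., 8; delta = 13
  P[4]: 23 + 13 = 36
  P[5]: 41 + 13 = 54
  P[6]: 53 + 13 = 66
  P[7]: 73 + 13 = 86
  P[8]: 70 + 13 = 83

Answer: 4:36 5:54 6:66 7:86 8:83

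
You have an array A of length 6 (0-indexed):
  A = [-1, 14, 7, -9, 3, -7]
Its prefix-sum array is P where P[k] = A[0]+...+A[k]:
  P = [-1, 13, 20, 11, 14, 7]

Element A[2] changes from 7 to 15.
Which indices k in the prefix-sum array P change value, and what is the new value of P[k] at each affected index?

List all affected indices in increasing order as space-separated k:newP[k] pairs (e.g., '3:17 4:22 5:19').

Answer: 2:28 3:19 4:22 5:15

Derivation:
P[k] = A[0] + ... + A[k]
P[k] includes A[2] iff k >= 2
Affected indices: 2, 3, ..., 5; delta = 8
  P[2]: 20 + 8 = 28
  P[3]: 11 + 8 = 19
  P[4]: 14 + 8 = 22
  P[5]: 7 + 8 = 15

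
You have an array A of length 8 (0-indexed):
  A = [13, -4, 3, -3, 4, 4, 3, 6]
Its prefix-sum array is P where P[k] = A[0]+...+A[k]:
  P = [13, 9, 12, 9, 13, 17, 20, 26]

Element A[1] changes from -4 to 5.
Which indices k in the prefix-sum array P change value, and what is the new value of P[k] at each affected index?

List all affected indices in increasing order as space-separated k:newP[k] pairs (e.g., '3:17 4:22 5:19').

Answer: 1:18 2:21 3:18 4:22 5:26 6:29 7:35

Derivation:
P[k] = A[0] + ... + A[k]
P[k] includes A[1] iff k >= 1
Affected indices: 1, 2, ..., 7; delta = 9
  P[1]: 9 + 9 = 18
  P[2]: 12 + 9 = 21
  P[3]: 9 + 9 = 18
  P[4]: 13 + 9 = 22
  P[5]: 17 + 9 = 26
  P[6]: 20 + 9 = 29
  P[7]: 26 + 9 = 35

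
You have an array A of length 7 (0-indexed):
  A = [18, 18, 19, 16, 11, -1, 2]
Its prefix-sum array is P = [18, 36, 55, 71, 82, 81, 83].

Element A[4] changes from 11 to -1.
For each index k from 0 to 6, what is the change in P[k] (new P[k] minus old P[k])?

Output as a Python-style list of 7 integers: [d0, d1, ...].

Element change: A[4] 11 -> -1, delta = -12
For k < 4: P[k] unchanged, delta_P[k] = 0
For k >= 4: P[k] shifts by exactly -12
Delta array: [0, 0, 0, 0, -12, -12, -12]

Answer: [0, 0, 0, 0, -12, -12, -12]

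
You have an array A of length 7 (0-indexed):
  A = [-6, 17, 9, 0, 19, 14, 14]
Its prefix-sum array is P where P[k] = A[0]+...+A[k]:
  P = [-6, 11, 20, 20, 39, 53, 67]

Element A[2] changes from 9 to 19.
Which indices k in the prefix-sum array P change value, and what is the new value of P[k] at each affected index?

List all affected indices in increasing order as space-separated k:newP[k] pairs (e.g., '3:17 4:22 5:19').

Answer: 2:30 3:30 4:49 5:63 6:77

Derivation:
P[k] = A[0] + ... + A[k]
P[k] includes A[2] iff k >= 2
Affected indices: 2, 3, ..., 6; delta = 10
  P[2]: 20 + 10 = 30
  P[3]: 20 + 10 = 30
  P[4]: 39 + 10 = 49
  P[5]: 53 + 10 = 63
  P[6]: 67 + 10 = 77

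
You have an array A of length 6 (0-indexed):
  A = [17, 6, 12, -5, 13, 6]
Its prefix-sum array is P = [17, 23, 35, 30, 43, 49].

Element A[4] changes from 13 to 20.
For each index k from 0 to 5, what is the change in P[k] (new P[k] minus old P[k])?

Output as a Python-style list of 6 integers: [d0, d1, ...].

Element change: A[4] 13 -> 20, delta = 7
For k < 4: P[k] unchanged, delta_P[k] = 0
For k >= 4: P[k] shifts by exactly 7
Delta array: [0, 0, 0, 0, 7, 7]

Answer: [0, 0, 0, 0, 7, 7]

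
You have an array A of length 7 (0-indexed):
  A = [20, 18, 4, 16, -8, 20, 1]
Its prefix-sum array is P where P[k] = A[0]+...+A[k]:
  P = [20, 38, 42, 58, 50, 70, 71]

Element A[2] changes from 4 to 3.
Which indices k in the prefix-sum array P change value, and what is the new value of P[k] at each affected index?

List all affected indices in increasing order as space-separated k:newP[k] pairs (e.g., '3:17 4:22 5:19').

Answer: 2:41 3:57 4:49 5:69 6:70

Derivation:
P[k] = A[0] + ... + A[k]
P[k] includes A[2] iff k >= 2
Affected indices: 2, 3, ..., 6; delta = -1
  P[2]: 42 + -1 = 41
  P[3]: 58 + -1 = 57
  P[4]: 50 + -1 = 49
  P[5]: 70 + -1 = 69
  P[6]: 71 + -1 = 70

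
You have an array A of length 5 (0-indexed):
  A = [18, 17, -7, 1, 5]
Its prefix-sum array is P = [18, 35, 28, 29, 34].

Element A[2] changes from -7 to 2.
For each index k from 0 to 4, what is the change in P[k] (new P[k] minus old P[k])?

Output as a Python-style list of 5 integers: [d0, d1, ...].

Answer: [0, 0, 9, 9, 9]

Derivation:
Element change: A[2] -7 -> 2, delta = 9
For k < 2: P[k] unchanged, delta_P[k] = 0
For k >= 2: P[k] shifts by exactly 9
Delta array: [0, 0, 9, 9, 9]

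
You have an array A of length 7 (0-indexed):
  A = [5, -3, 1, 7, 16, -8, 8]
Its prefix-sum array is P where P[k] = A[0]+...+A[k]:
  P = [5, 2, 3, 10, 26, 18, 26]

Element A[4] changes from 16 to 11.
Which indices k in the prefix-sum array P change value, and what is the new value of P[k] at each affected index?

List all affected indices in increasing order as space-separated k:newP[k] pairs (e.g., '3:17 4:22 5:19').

P[k] = A[0] + ... + A[k]
P[k] includes A[4] iff k >= 4
Affected indices: 4, 5, ..., 6; delta = -5
  P[4]: 26 + -5 = 21
  P[5]: 18 + -5 = 13
  P[6]: 26 + -5 = 21

Answer: 4:21 5:13 6:21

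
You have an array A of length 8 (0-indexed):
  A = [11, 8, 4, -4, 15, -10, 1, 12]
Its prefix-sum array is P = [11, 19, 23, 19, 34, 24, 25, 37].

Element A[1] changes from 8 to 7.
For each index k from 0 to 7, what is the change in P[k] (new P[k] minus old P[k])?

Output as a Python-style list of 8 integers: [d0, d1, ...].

Element change: A[1] 8 -> 7, delta = -1
For k < 1: P[k] unchanged, delta_P[k] = 0
For k >= 1: P[k] shifts by exactly -1
Delta array: [0, -1, -1, -1, -1, -1, -1, -1]

Answer: [0, -1, -1, -1, -1, -1, -1, -1]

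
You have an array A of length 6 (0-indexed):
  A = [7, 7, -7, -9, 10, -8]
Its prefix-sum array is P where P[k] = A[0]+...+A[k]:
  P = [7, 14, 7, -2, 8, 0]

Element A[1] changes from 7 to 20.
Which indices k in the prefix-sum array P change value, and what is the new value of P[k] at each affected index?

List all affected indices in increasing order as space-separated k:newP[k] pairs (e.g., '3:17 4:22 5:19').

Answer: 1:27 2:20 3:11 4:21 5:13

Derivation:
P[k] = A[0] + ... + A[k]
P[k] includes A[1] iff k >= 1
Affected indices: 1, 2, ..., 5; delta = 13
  P[1]: 14 + 13 = 27
  P[2]: 7 + 13 = 20
  P[3]: -2 + 13 = 11
  P[4]: 8 + 13 = 21
  P[5]: 0 + 13 = 13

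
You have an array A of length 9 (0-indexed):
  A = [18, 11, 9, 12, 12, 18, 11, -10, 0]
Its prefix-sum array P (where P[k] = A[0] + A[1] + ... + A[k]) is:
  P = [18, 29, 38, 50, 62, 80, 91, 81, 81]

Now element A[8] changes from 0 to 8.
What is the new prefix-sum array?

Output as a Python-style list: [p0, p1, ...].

Answer: [18, 29, 38, 50, 62, 80, 91, 81, 89]

Derivation:
Change: A[8] 0 -> 8, delta = 8
P[k] for k < 8: unchanged (A[8] not included)
P[k] for k >= 8: shift by delta = 8
  P[0] = 18 + 0 = 18
  P[1] = 29 + 0 = 29
  P[2] = 38 + 0 = 38
  P[3] = 50 + 0 = 50
  P[4] = 62 + 0 = 62
  P[5] = 80 + 0 = 80
  P[6] = 91 + 0 = 91
  P[7] = 81 + 0 = 81
  P[8] = 81 + 8 = 89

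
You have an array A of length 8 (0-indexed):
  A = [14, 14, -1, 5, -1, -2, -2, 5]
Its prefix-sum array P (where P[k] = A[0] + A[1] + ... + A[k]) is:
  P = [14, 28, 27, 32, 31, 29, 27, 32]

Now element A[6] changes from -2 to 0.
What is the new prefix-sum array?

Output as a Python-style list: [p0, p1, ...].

Answer: [14, 28, 27, 32, 31, 29, 29, 34]

Derivation:
Change: A[6] -2 -> 0, delta = 2
P[k] for k < 6: unchanged (A[6] not included)
P[k] for k >= 6: shift by delta = 2
  P[0] = 14 + 0 = 14
  P[1] = 28 + 0 = 28
  P[2] = 27 + 0 = 27
  P[3] = 32 + 0 = 32
  P[4] = 31 + 0 = 31
  P[5] = 29 + 0 = 29
  P[6] = 27 + 2 = 29
  P[7] = 32 + 2 = 34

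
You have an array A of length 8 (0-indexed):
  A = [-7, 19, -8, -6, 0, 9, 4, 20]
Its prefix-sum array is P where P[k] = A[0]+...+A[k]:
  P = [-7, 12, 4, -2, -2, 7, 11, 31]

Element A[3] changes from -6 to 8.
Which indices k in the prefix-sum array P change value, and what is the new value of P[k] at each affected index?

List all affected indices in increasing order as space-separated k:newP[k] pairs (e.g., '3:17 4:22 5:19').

Answer: 3:12 4:12 5:21 6:25 7:45

Derivation:
P[k] = A[0] + ... + A[k]
P[k] includes A[3] iff k >= 3
Affected indices: 3, 4, ..., 7; delta = 14
  P[3]: -2 + 14 = 12
  P[4]: -2 + 14 = 12
  P[5]: 7 + 14 = 21
  P[6]: 11 + 14 = 25
  P[7]: 31 + 14 = 45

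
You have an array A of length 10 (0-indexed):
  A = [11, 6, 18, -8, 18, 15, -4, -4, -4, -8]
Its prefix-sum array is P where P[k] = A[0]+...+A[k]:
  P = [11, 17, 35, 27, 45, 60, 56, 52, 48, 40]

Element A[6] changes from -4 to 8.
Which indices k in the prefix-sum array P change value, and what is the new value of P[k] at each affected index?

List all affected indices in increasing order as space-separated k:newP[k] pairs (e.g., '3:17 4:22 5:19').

P[k] = A[0] + ... + A[k]
P[k] includes A[6] iff k >= 6
Affected indices: 6, 7, ..., 9; delta = 12
  P[6]: 56 + 12 = 68
  P[7]: 52 + 12 = 64
  P[8]: 48 + 12 = 60
  P[9]: 40 + 12 = 52

Answer: 6:68 7:64 8:60 9:52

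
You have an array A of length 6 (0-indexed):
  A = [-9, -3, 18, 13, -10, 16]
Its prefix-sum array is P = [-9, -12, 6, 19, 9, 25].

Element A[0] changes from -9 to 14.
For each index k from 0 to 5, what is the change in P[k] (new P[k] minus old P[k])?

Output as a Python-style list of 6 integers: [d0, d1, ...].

Answer: [23, 23, 23, 23, 23, 23]

Derivation:
Element change: A[0] -9 -> 14, delta = 23
For k < 0: P[k] unchanged, delta_P[k] = 0
For k >= 0: P[k] shifts by exactly 23
Delta array: [23, 23, 23, 23, 23, 23]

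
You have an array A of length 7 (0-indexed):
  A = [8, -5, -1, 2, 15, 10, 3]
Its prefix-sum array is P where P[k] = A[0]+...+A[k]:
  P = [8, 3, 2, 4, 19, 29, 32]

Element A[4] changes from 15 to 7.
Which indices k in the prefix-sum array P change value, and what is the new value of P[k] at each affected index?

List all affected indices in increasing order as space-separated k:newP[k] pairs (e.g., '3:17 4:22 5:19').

Answer: 4:11 5:21 6:24

Derivation:
P[k] = A[0] + ... + A[k]
P[k] includes A[4] iff k >= 4
Affected indices: 4, 5, ..., 6; delta = -8
  P[4]: 19 + -8 = 11
  P[5]: 29 + -8 = 21
  P[6]: 32 + -8 = 24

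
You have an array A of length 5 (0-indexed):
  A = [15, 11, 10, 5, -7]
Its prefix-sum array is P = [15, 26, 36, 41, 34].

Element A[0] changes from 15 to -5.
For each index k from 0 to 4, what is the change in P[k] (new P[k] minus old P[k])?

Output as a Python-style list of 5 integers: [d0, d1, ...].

Element change: A[0] 15 -> -5, delta = -20
For k < 0: P[k] unchanged, delta_P[k] = 0
For k >= 0: P[k] shifts by exactly -20
Delta array: [-20, -20, -20, -20, -20]

Answer: [-20, -20, -20, -20, -20]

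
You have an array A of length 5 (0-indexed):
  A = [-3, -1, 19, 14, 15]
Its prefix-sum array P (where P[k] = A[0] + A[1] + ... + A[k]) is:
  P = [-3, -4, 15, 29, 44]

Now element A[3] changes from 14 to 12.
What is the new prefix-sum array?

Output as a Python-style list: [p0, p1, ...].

Answer: [-3, -4, 15, 27, 42]

Derivation:
Change: A[3] 14 -> 12, delta = -2
P[k] for k < 3: unchanged (A[3] not included)
P[k] for k >= 3: shift by delta = -2
  P[0] = -3 + 0 = -3
  P[1] = -4 + 0 = -4
  P[2] = 15 + 0 = 15
  P[3] = 29 + -2 = 27
  P[4] = 44 + -2 = 42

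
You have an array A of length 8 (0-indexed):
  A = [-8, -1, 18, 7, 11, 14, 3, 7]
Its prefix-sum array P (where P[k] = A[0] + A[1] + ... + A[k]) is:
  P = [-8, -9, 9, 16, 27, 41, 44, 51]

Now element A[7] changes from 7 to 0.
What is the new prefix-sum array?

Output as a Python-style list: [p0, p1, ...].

Change: A[7] 7 -> 0, delta = -7
P[k] for k < 7: unchanged (A[7] not included)
P[k] for k >= 7: shift by delta = -7
  P[0] = -8 + 0 = -8
  P[1] = -9 + 0 = -9
  P[2] = 9 + 0 = 9
  P[3] = 16 + 0 = 16
  P[4] = 27 + 0 = 27
  P[5] = 41 + 0 = 41
  P[6] = 44 + 0 = 44
  P[7] = 51 + -7 = 44

Answer: [-8, -9, 9, 16, 27, 41, 44, 44]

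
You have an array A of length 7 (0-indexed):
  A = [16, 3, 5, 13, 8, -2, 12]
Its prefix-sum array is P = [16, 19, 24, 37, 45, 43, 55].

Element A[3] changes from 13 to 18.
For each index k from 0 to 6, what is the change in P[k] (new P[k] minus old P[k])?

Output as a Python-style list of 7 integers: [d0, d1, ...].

Element change: A[3] 13 -> 18, delta = 5
For k < 3: P[k] unchanged, delta_P[k] = 0
For k >= 3: P[k] shifts by exactly 5
Delta array: [0, 0, 0, 5, 5, 5, 5]

Answer: [0, 0, 0, 5, 5, 5, 5]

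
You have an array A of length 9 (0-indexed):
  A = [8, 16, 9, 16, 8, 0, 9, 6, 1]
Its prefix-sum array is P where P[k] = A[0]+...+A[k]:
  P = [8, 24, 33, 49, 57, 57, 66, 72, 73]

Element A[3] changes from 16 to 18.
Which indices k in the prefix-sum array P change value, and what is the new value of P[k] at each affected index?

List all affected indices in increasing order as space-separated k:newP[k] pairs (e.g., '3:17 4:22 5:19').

P[k] = A[0] + ... + A[k]
P[k] includes A[3] iff k >= 3
Affected indices: 3, 4, ..., 8; delta = 2
  P[3]: 49 + 2 = 51
  P[4]: 57 + 2 = 59
  P[5]: 57 + 2 = 59
  P[6]: 66 + 2 = 68
  P[7]: 72 + 2 = 74
  P[8]: 73 + 2 = 75

Answer: 3:51 4:59 5:59 6:68 7:74 8:75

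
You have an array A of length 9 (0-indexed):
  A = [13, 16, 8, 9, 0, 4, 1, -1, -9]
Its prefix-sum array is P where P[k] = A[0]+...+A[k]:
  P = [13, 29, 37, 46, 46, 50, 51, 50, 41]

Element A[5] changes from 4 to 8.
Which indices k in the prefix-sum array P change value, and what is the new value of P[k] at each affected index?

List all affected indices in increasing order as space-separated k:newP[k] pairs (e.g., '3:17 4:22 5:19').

Answer: 5:54 6:55 7:54 8:45

Derivation:
P[k] = A[0] + ... + A[k]
P[k] includes A[5] iff k >= 5
Affected indices: 5, 6, ..., 8; delta = 4
  P[5]: 50 + 4 = 54
  P[6]: 51 + 4 = 55
  P[7]: 50 + 4 = 54
  P[8]: 41 + 4 = 45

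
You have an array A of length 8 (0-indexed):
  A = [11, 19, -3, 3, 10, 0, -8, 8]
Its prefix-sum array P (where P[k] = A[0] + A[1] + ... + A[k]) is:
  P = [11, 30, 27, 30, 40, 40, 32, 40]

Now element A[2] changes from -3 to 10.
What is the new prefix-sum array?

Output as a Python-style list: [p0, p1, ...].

Change: A[2] -3 -> 10, delta = 13
P[k] for k < 2: unchanged (A[2] not included)
P[k] for k >= 2: shift by delta = 13
  P[0] = 11 + 0 = 11
  P[1] = 30 + 0 = 30
  P[2] = 27 + 13 = 40
  P[3] = 30 + 13 = 43
  P[4] = 40 + 13 = 53
  P[5] = 40 + 13 = 53
  P[6] = 32 + 13 = 45
  P[7] = 40 + 13 = 53

Answer: [11, 30, 40, 43, 53, 53, 45, 53]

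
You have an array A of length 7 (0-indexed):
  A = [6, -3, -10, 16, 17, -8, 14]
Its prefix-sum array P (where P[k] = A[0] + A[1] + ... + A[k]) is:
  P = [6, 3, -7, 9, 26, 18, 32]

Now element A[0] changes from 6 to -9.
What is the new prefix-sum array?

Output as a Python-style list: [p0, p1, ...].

Answer: [-9, -12, -22, -6, 11, 3, 17]

Derivation:
Change: A[0] 6 -> -9, delta = -15
P[k] for k < 0: unchanged (A[0] not included)
P[k] for k >= 0: shift by delta = -15
  P[0] = 6 + -15 = -9
  P[1] = 3 + -15 = -12
  P[2] = -7 + -15 = -22
  P[3] = 9 + -15 = -6
  P[4] = 26 + -15 = 11
  P[5] = 18 + -15 = 3
  P[6] = 32 + -15 = 17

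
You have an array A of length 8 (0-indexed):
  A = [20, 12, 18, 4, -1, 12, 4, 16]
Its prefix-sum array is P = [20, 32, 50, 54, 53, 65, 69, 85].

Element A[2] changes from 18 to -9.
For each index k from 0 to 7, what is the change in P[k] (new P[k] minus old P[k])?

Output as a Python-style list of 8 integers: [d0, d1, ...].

Element change: A[2] 18 -> -9, delta = -27
For k < 2: P[k] unchanged, delta_P[k] = 0
For k >= 2: P[k] shifts by exactly -27
Delta array: [0, 0, -27, -27, -27, -27, -27, -27]

Answer: [0, 0, -27, -27, -27, -27, -27, -27]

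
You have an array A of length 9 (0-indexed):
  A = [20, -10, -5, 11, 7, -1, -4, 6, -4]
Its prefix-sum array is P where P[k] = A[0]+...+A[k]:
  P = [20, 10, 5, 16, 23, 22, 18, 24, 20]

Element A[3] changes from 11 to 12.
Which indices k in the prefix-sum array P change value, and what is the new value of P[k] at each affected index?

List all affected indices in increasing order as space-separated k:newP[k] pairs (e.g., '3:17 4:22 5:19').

P[k] = A[0] + ... + A[k]
P[k] includes A[3] iff k >= 3
Affected indices: 3, 4, ..., 8; delta = 1
  P[3]: 16 + 1 = 17
  P[4]: 23 + 1 = 24
  P[5]: 22 + 1 = 23
  P[6]: 18 + 1 = 19
  P[7]: 24 + 1 = 25
  P[8]: 20 + 1 = 21

Answer: 3:17 4:24 5:23 6:19 7:25 8:21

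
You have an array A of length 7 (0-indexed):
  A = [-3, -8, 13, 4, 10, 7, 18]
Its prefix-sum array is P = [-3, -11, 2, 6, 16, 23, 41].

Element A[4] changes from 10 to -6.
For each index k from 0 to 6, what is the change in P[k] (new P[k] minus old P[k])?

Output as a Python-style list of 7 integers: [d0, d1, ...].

Element change: A[4] 10 -> -6, delta = -16
For k < 4: P[k] unchanged, delta_P[k] = 0
For k >= 4: P[k] shifts by exactly -16
Delta array: [0, 0, 0, 0, -16, -16, -16]

Answer: [0, 0, 0, 0, -16, -16, -16]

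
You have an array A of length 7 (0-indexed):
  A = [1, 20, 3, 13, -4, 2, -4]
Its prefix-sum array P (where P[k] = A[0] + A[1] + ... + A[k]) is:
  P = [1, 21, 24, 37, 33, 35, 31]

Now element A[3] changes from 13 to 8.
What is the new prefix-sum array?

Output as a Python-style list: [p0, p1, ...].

Change: A[3] 13 -> 8, delta = -5
P[k] for k < 3: unchanged (A[3] not included)
P[k] for k >= 3: shift by delta = -5
  P[0] = 1 + 0 = 1
  P[1] = 21 + 0 = 21
  P[2] = 24 + 0 = 24
  P[3] = 37 + -5 = 32
  P[4] = 33 + -5 = 28
  P[5] = 35 + -5 = 30
  P[6] = 31 + -5 = 26

Answer: [1, 21, 24, 32, 28, 30, 26]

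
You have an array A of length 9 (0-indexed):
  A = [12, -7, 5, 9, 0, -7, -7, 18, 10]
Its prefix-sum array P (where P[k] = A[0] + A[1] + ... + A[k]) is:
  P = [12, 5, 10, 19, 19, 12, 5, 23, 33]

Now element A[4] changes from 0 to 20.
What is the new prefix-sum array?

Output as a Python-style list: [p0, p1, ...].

Answer: [12, 5, 10, 19, 39, 32, 25, 43, 53]

Derivation:
Change: A[4] 0 -> 20, delta = 20
P[k] for k < 4: unchanged (A[4] not included)
P[k] for k >= 4: shift by delta = 20
  P[0] = 12 + 0 = 12
  P[1] = 5 + 0 = 5
  P[2] = 10 + 0 = 10
  P[3] = 19 + 0 = 19
  P[4] = 19 + 20 = 39
  P[5] = 12 + 20 = 32
  P[6] = 5 + 20 = 25
  P[7] = 23 + 20 = 43
  P[8] = 33 + 20 = 53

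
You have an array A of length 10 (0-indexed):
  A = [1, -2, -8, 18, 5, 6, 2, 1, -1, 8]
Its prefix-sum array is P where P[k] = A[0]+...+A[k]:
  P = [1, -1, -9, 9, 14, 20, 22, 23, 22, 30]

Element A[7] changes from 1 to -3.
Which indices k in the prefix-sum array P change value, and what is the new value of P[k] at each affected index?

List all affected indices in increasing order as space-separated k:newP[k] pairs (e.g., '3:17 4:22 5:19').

Answer: 7:19 8:18 9:26

Derivation:
P[k] = A[0] + ... + A[k]
P[k] includes A[7] iff k >= 7
Affected indices: 7, 8, ..., 9; delta = -4
  P[7]: 23 + -4 = 19
  P[8]: 22 + -4 = 18
  P[9]: 30 + -4 = 26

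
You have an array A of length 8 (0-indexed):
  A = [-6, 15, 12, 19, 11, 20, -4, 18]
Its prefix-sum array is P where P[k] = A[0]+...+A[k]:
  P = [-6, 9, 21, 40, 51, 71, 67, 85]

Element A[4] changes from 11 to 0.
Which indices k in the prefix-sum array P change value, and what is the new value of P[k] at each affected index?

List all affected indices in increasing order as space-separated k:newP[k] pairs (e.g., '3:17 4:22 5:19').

P[k] = A[0] + ... + A[k]
P[k] includes A[4] iff k >= 4
Affected indices: 4, 5, ..., 7; delta = -11
  P[4]: 51 + -11 = 40
  P[5]: 71 + -11 = 60
  P[6]: 67 + -11 = 56
  P[7]: 85 + -11 = 74

Answer: 4:40 5:60 6:56 7:74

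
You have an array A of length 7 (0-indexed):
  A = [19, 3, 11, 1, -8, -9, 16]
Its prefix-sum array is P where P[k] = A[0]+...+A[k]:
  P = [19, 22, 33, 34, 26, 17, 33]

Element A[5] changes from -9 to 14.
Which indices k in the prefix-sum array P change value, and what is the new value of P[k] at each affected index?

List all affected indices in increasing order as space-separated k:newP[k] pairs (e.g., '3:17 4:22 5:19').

P[k] = A[0] + ... + A[k]
P[k] includes A[5] iff k >= 5
Affected indices: 5, 6, ..., 6; delta = 23
  P[5]: 17 + 23 = 40
  P[6]: 33 + 23 = 56

Answer: 5:40 6:56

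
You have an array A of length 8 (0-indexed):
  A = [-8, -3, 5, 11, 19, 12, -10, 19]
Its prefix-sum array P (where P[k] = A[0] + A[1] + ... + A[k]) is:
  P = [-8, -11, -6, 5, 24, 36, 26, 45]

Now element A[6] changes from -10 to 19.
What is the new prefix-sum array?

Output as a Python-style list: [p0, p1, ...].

Answer: [-8, -11, -6, 5, 24, 36, 55, 74]

Derivation:
Change: A[6] -10 -> 19, delta = 29
P[k] for k < 6: unchanged (A[6] not included)
P[k] for k >= 6: shift by delta = 29
  P[0] = -8 + 0 = -8
  P[1] = -11 + 0 = -11
  P[2] = -6 + 0 = -6
  P[3] = 5 + 0 = 5
  P[4] = 24 + 0 = 24
  P[5] = 36 + 0 = 36
  P[6] = 26 + 29 = 55
  P[7] = 45 + 29 = 74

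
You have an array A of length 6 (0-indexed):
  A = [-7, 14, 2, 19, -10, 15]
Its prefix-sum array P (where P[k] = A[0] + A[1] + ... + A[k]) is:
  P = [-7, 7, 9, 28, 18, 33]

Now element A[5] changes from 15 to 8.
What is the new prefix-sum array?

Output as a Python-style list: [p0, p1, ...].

Change: A[5] 15 -> 8, delta = -7
P[k] for k < 5: unchanged (A[5] not included)
P[k] for k >= 5: shift by delta = -7
  P[0] = -7 + 0 = -7
  P[1] = 7 + 0 = 7
  P[2] = 9 + 0 = 9
  P[3] = 28 + 0 = 28
  P[4] = 18 + 0 = 18
  P[5] = 33 + -7 = 26

Answer: [-7, 7, 9, 28, 18, 26]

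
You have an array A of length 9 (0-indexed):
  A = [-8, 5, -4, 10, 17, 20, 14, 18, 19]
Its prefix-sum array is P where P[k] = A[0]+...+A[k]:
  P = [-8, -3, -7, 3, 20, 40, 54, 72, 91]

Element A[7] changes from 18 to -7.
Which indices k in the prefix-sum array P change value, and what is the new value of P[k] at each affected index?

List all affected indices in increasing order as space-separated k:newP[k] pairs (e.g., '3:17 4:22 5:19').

Answer: 7:47 8:66

Derivation:
P[k] = A[0] + ... + A[k]
P[k] includes A[7] iff k >= 7
Affected indices: 7, 8, ..., 8; delta = -25
  P[7]: 72 + -25 = 47
  P[8]: 91 + -25 = 66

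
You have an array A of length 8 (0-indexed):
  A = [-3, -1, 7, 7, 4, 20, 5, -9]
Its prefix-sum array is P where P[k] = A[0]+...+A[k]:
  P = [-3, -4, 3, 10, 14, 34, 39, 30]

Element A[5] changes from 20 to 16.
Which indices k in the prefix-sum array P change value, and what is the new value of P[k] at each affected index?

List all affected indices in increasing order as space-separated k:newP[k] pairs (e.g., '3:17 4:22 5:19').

Answer: 5:30 6:35 7:26

Derivation:
P[k] = A[0] + ... + A[k]
P[k] includes A[5] iff k >= 5
Affected indices: 5, 6, ..., 7; delta = -4
  P[5]: 34 + -4 = 30
  P[6]: 39 + -4 = 35
  P[7]: 30 + -4 = 26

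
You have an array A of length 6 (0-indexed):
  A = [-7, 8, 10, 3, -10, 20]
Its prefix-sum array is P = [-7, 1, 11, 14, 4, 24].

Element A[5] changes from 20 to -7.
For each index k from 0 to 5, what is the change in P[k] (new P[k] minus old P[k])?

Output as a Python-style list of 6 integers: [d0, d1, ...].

Element change: A[5] 20 -> -7, delta = -27
For k < 5: P[k] unchanged, delta_P[k] = 0
For k >= 5: P[k] shifts by exactly -27
Delta array: [0, 0, 0, 0, 0, -27]

Answer: [0, 0, 0, 0, 0, -27]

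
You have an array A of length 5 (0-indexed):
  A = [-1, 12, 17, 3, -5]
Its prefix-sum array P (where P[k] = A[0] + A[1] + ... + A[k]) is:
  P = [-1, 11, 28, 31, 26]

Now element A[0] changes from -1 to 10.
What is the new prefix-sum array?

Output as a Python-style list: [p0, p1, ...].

Change: A[0] -1 -> 10, delta = 11
P[k] for k < 0: unchanged (A[0] not included)
P[k] for k >= 0: shift by delta = 11
  P[0] = -1 + 11 = 10
  P[1] = 11 + 11 = 22
  P[2] = 28 + 11 = 39
  P[3] = 31 + 11 = 42
  P[4] = 26 + 11 = 37

Answer: [10, 22, 39, 42, 37]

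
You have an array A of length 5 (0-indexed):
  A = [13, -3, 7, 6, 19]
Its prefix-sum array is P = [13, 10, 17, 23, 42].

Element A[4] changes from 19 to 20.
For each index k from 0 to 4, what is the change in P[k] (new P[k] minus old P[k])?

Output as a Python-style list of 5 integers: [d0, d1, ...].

Answer: [0, 0, 0, 0, 1]

Derivation:
Element change: A[4] 19 -> 20, delta = 1
For k < 4: P[k] unchanged, delta_P[k] = 0
For k >= 4: P[k] shifts by exactly 1
Delta array: [0, 0, 0, 0, 1]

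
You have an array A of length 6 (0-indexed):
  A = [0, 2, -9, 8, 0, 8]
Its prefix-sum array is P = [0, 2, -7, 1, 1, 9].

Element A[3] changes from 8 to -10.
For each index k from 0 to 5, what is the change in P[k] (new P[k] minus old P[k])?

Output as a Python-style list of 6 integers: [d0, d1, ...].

Element change: A[3] 8 -> -10, delta = -18
For k < 3: P[k] unchanged, delta_P[k] = 0
For k >= 3: P[k] shifts by exactly -18
Delta array: [0, 0, 0, -18, -18, -18]

Answer: [0, 0, 0, -18, -18, -18]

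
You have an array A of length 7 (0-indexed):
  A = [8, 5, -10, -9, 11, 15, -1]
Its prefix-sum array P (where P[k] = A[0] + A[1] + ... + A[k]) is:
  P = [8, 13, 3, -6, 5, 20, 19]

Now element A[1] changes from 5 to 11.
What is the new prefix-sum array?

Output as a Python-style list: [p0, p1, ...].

Answer: [8, 19, 9, 0, 11, 26, 25]

Derivation:
Change: A[1] 5 -> 11, delta = 6
P[k] for k < 1: unchanged (A[1] not included)
P[k] for k >= 1: shift by delta = 6
  P[0] = 8 + 0 = 8
  P[1] = 13 + 6 = 19
  P[2] = 3 + 6 = 9
  P[3] = -6 + 6 = 0
  P[4] = 5 + 6 = 11
  P[5] = 20 + 6 = 26
  P[6] = 19 + 6 = 25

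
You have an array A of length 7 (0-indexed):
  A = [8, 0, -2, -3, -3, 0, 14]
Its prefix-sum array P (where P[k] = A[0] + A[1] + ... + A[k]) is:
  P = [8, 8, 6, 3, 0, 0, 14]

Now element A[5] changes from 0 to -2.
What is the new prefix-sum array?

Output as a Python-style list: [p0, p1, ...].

Answer: [8, 8, 6, 3, 0, -2, 12]

Derivation:
Change: A[5] 0 -> -2, delta = -2
P[k] for k < 5: unchanged (A[5] not included)
P[k] for k >= 5: shift by delta = -2
  P[0] = 8 + 0 = 8
  P[1] = 8 + 0 = 8
  P[2] = 6 + 0 = 6
  P[3] = 3 + 0 = 3
  P[4] = 0 + 0 = 0
  P[5] = 0 + -2 = -2
  P[6] = 14 + -2 = 12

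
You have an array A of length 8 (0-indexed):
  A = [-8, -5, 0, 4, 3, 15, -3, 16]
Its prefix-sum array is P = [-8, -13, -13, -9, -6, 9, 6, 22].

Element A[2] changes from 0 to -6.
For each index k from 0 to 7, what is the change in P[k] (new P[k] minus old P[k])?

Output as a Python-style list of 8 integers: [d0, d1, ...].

Element change: A[2] 0 -> -6, delta = -6
For k < 2: P[k] unchanged, delta_P[k] = 0
For k >= 2: P[k] shifts by exactly -6
Delta array: [0, 0, -6, -6, -6, -6, -6, -6]

Answer: [0, 0, -6, -6, -6, -6, -6, -6]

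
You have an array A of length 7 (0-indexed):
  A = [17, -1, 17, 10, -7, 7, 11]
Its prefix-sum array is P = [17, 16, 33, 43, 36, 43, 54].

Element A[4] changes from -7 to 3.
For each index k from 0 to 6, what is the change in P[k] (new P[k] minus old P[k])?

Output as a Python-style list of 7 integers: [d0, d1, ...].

Answer: [0, 0, 0, 0, 10, 10, 10]

Derivation:
Element change: A[4] -7 -> 3, delta = 10
For k < 4: P[k] unchanged, delta_P[k] = 0
For k >= 4: P[k] shifts by exactly 10
Delta array: [0, 0, 0, 0, 10, 10, 10]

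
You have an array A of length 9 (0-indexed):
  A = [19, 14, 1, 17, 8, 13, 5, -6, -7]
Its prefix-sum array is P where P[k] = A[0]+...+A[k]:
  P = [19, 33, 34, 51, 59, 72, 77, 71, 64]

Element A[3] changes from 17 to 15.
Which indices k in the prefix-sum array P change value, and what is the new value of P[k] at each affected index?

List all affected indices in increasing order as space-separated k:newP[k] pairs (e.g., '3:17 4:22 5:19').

Answer: 3:49 4:57 5:70 6:75 7:69 8:62

Derivation:
P[k] = A[0] + ... + A[k]
P[k] includes A[3] iff k >= 3
Affected indices: 3, 4, ..., 8; delta = -2
  P[3]: 51 + -2 = 49
  P[4]: 59 + -2 = 57
  P[5]: 72 + -2 = 70
  P[6]: 77 + -2 = 75
  P[7]: 71 + -2 = 69
  P[8]: 64 + -2 = 62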